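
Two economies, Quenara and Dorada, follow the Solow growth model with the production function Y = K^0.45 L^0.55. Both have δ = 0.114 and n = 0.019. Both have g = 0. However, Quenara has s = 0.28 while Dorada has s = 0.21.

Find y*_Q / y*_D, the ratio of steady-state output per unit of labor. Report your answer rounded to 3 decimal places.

y*_Q / y*_D ≈ 1.265

Steady-state y* = [s/(n + δ)]^(α/(1−α)), so the ratio is [ (s_Q/(n + δ)_Q) / (s_D/(n + δ)_D) ]^0.8182.
s_Q/(n + δ)_Q = 0.28/0.133 = 2.1053; s_D/(n + δ)_D = 0.21/0.133 = 1.5789.
Ratio = (2.1053/1.5789)^0.8182 = 1.3334^0.8182 ≈ 1.2654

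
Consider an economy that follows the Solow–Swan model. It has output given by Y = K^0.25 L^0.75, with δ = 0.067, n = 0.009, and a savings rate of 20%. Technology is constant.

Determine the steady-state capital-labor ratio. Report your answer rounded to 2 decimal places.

k* = 3.63

At the steady state, Δk = 0, so s·k^α = (n + δ)·k.
Dividing both sides by k: k^(1−α) = s / (n + δ).
k^0.75 = 0.20 / (0.009 + 0.067) = 0.20 / 0.076 = 2.6316
k* = 2.6316^(1/0.75) ≈ 3.6332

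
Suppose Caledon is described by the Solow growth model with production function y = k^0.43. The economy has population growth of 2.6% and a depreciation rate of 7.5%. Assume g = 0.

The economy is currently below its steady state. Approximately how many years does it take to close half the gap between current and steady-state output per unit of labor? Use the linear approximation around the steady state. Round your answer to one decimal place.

Near the steady state the convergence rate is λ = (1 − α)(n + δ).
λ = (1 − 0.43) × 0.101 = 0.57 × 0.101 = 0.05757
Half-life = ln 2 / λ = 0.6931 / 0.05757 ≈ 12.04 years

half-life ≈ 12.0 years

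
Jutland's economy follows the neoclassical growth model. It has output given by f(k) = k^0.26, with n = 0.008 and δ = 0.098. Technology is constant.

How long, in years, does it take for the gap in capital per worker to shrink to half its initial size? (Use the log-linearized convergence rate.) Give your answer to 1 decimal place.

Near the steady state the convergence rate is λ = (1 − α)(n + δ).
λ = (1 − 0.26) × 0.106 = 0.74 × 0.106 = 0.07844
Half-life = ln 2 / λ = 0.6931 / 0.07844 ≈ 8.84 years

about 8.8 years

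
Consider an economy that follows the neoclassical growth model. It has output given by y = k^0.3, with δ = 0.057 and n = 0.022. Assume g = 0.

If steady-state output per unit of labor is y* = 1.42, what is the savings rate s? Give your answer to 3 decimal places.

s ≈ 0.179

At the steady state, Δk = 0, so s·k^α = (n + δ)·k.
Since y* = [s/(n + δ)]^(α/(1−α)), we have s/(n + δ) = (y*)^((1−α)/α) = 1.42^2.3333 = 2.2664.
Therefore s = 2.2664 × (n + δ) = 2.2664 × 0.079 = 0.1790.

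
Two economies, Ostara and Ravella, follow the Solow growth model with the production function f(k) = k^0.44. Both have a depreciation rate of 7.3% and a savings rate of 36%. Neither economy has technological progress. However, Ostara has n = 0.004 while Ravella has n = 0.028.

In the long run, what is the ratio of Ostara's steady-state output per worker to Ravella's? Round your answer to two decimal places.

Steady-state y* = [s/(n + δ)]^(α/(1−α)), so the ratio is [ (s_O/(n + δ)_O) / (s_R/(n + δ)_R) ]^0.7857.
s_O/(n + δ)_O = 0.36/0.077 = 4.6753; s_R/(n + δ)_R = 0.36/0.101 = 3.5644.
Ratio = (4.6753/3.5644)^0.7857 = 1.3117^0.7857 ≈ 1.2376

ratio ≈ 1.24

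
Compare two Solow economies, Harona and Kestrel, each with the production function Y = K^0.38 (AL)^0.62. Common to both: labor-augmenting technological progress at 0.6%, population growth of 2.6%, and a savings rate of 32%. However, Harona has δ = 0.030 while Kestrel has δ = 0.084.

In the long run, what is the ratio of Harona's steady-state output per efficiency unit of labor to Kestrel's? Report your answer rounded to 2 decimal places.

Steady-state y* = [s/(n + g + δ)]^(α/(1−α)), so the ratio is [ (s_H/(n + g + δ)_H) / (s_K/(n + g + δ)_K) ]^0.6129.
s_H/(n + g + δ)_H = 0.32/0.062 = 5.1613; s_K/(n + g + δ)_K = 0.32/0.116 = 2.7586.
Ratio = (5.1613/2.7586)^0.6129 = 1.8710^0.6129 ≈ 1.4681

y*_H / y*_K ≈ 1.47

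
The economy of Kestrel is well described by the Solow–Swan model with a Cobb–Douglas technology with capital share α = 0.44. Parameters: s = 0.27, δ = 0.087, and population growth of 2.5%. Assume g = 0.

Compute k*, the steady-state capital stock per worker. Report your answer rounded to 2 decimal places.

Steady state requires s·f(k) = (n + δ)·k, i.e. s·k^α = (n + δ)·k.
Rearranging, k^(1−α) = s / (n + δ).
k^0.56 = 0.27 / (0.025 + 0.087) = 0.27 / 0.112 = 2.4107
k* = 2.4107^(1/0.56) ≈ 4.8128

k* = 4.81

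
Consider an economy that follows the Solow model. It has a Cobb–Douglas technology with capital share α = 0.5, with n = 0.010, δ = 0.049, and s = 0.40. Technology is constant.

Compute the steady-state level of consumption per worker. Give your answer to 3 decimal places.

c* = 4.068

Steady state requires s·f(k) = (n + δ)·k, i.e. s·k^α = (n + δ)·k.
Dividing both sides by k: k^(1−α) = s / (n + δ).
k^0.5 = 0.40 / (0.010 + 0.049) = 0.40 / 0.059 = 6.7797
k* = 6.7797^(1/0.5) ≈ 45.9643
y* = (k*)^α = 45.9643^0.5 ≈ 6.7797
c* = (1 − s)·y* = (1 − 0.40) × 6.7797 ≈ 4.0678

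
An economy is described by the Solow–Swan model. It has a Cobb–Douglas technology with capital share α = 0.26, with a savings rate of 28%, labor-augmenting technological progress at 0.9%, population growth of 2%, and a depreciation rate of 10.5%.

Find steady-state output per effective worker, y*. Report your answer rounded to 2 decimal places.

At the steady state, Δk = 0, so s·k^α = (n + g + δ)·k.
Dividing both sides by k: k^(1−α) = s / (n + g + δ).
k^0.74 = 0.28 / (0.020 + 0.009 + 0.105) = 0.28 / 0.134 = 2.0896
k* = 2.0896^(1/0.74) ≈ 2.7072
y* = (k*)^α = 2.7072^0.26 ≈ 1.2956

y* ≈ 1.30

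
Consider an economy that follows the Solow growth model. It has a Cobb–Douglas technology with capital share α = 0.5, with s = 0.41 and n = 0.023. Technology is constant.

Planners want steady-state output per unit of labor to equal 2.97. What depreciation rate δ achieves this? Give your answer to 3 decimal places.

At the steady state, Δk = 0, so s·k^α = (n + δ)·k.
Since y* = [s/(n + δ)]^(α/(1−α)), we have s/(n + δ) = (y*)^((1−α)/α) = 2.97^1 = 2.9700.
Therefore n + δ = s / 2.9700 = 0.41 / 2.9700 = 0.1380, so δ = 0.1380 − 0.023 = 0.1150.

δ ≈ 0.115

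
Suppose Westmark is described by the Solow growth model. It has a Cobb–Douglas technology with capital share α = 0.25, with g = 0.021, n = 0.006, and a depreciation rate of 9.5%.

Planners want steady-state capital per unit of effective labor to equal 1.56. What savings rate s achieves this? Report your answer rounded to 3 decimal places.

Steady state requires s·f(k) = (n + g + δ)·k, i.e. s·k^α = (n + g + δ)·k.
So s / (n + g + δ) = (k*)^(1−α) = 1.56^0.75 = 1.3959.
Therefore s = 1.3959 × (n + g + δ) = 1.3959 × 0.122 = 0.1703.

s ≈ 0.170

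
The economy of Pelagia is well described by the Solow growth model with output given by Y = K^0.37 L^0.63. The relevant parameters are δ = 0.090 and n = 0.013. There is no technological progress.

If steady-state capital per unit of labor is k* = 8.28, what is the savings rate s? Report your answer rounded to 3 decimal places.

At the steady state, Δk = 0, so s·k^α = (n + δ)·k.
So s / (n + δ) = (k*)^(1−α) = 8.28^0.63 = 3.7876.
Therefore s = 3.7876 × (n + δ) = 3.7876 × 0.103 = 0.3901.

s ≈ 0.390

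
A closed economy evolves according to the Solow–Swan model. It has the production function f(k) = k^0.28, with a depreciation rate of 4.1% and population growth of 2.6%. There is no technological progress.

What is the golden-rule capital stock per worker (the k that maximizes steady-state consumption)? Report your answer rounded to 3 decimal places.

The golden rule sets f'(k) = n + δ, i.e. α·k^(α−1) = n + δ.
So k^(1−α) = α / (n + δ) = 0.28 / 0.067 = 4.1791.
k_gold = 4.1791^(1/0.72) ≈ 7.2881

k_gold ≈ 7.288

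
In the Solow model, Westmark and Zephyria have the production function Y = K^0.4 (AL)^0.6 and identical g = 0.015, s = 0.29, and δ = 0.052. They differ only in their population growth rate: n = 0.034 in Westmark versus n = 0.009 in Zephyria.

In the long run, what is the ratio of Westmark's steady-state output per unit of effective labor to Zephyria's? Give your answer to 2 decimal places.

y*_W / y*_Z ≈ 0.83

Steady-state y* = [s/(n + g + δ)]^(α/(1−α)), so the ratio is [ (s_W/(n + g + δ)_W) / (s_Z/(n + g + δ)_Z) ]^0.6667.
s_W/(n + g + δ)_W = 0.29/0.101 = 2.8713; s_Z/(n + g + δ)_Z = 0.29/0.076 = 3.8158.
Ratio = (2.8713/3.8158)^0.6667 = 0.7525^0.6667 ≈ 0.8273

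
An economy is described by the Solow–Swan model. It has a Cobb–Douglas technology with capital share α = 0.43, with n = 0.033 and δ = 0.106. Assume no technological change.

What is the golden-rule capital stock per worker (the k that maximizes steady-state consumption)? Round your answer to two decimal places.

The golden rule sets f'(k) = n + δ, i.e. α·k^(α−1) = n + δ.
So k^(1−α) = α / (n + δ) = 0.43 / 0.139 = 3.0935.
k_gold = 3.0935^(1/0.57) ≈ 7.2517

k_gold ≈ 7.25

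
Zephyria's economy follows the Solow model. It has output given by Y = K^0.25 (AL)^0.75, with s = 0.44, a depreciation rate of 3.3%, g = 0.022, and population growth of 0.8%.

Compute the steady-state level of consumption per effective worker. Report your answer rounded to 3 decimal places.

At the steady state, Δk = 0, so s·k^α = (n + g + δ)·k.
Dividing both sides by k: k^(1−α) = s / (n + g + δ).
k^0.75 = 0.44 / (0.008 + 0.022 + 0.033) = 0.44 / 0.063 = 6.9841
k* = 6.9841^(1/0.75) ≈ 13.3500
y* = (k*)^α = 13.3500^0.25 ≈ 1.9115
c* = (1 − s)·y* = (1 − 0.44) × 1.9115 ≈ 1.0704

c* ≈ 1.070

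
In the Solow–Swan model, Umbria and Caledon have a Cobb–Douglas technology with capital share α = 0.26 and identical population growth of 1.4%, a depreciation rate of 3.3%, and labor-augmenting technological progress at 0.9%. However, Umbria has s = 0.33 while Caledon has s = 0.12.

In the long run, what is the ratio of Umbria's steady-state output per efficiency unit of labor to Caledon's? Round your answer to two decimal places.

Steady-state y* = [s/(n + g + δ)]^(α/(1−α)), so the ratio is [ (s_U/(n + g + δ)_U) / (s_C/(n + g + δ)_C) ]^0.3514.
s_U/(n + g + δ)_U = 0.33/0.056 = 5.8929; s_C/(n + g + δ)_C = 0.12/0.056 = 2.1429.
Ratio = (5.8929/2.1429)^0.3514 = 2.7500^0.3514 ≈ 1.4269

ratio ≈ 1.43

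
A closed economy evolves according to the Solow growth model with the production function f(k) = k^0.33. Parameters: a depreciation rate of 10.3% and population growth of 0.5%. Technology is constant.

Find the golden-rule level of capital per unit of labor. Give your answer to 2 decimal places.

k_gold ≈ 5.30

The golden rule sets f'(k) = n + δ, i.e. α·k^(α−1) = n + δ.
So k^(1−α) = α / (n + δ) = 0.33 / 0.108 = 3.0556.
k_gold = 3.0556^(1/0.67) ≈ 5.2969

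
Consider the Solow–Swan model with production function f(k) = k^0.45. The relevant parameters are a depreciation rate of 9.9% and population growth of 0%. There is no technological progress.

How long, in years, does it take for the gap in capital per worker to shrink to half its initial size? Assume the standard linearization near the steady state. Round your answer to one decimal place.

t_½ ≈ 12.7 years

Near the steady state the convergence rate is λ = (1 − α)(n + δ).
λ = (1 − 0.45) × 0.099 = 0.55 × 0.099 = 0.05445
Half-life = ln 2 / λ = 0.6931 / 0.05445 ≈ 12.73 years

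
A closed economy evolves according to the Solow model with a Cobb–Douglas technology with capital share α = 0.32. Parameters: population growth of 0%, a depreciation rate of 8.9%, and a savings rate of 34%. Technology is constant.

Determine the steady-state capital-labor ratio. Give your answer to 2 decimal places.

At the steady state, Δk = 0, so s·k^α = (n + δ)·k.
Dividing both sides by k: k^(1−α) = s / (n + δ).
k^0.68 = 0.34 / (0.000 + 0.089) = 0.34 / 0.089 = 3.8202
k* = 3.8202^(1/0.68) ≈ 7.1781

k* ≈ 7.18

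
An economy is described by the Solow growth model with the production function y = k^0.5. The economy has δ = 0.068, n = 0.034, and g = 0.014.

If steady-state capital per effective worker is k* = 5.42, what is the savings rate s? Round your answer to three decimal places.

Steady state requires s·f(k) = (n + g + δ)·k, i.e. s·k^α = (n + g + δ)·k.
So s / (n + g + δ) = (k*)^(1−α) = 5.42^0.5 = 2.3281.
Therefore s = 2.3281 × (n + g + δ) = 2.3281 × 0.116 = 0.2701.

s ≈ 0.270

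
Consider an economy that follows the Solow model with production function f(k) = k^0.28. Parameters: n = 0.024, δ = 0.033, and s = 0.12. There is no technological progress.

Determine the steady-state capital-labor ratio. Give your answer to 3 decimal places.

k* = 2.812

At the steady state, Δk = 0, so s·k^α = (n + δ)·k.
Rearranging, k^(1−α) = s / (n + δ).
k^0.72 = 0.12 / (0.024 + 0.033) = 0.12 / 0.057 = 2.1053
k* = 2.1053^(1/0.72) ≈ 2.8122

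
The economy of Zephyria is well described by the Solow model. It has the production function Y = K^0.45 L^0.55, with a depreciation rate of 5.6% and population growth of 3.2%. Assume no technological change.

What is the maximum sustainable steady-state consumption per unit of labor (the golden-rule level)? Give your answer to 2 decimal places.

At the golden rule, f'(k) = n + δ, so α·k^(α−1) = n + δ and k_gold = (α/(n + δ))^(1/(1−α)).
k_gold = (0.45/0.088)^(1/0.55) = 5.1136^1.8182 ≈ 19.4360
c_gold = f(k_gold) − (n + δ)·k_gold = 3.8008 − 0.088×19.4360 ≈ 2.0904

c_gold ≈ 2.09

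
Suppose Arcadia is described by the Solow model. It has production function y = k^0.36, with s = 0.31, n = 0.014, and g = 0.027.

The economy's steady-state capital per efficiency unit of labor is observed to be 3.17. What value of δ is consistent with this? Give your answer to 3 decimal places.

At the steady state, Δk = 0, so s·k^α = (n + g + δ)·k.
So s / (n + g + δ) = (k*)^(1−α) = 3.17^0.64 = 2.0926.
Therefore n + g + δ = s / 2.0926 = 0.31 / 2.0926 = 0.1481, so δ = 0.1481 − 0.041 = 0.1071.

δ ≈ 0.107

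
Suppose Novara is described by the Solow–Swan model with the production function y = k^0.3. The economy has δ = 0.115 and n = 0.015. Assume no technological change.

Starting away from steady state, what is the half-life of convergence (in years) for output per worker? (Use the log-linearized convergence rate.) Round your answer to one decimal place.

t_½ ≈ 7.6 years

Near the steady state the convergence rate is λ = (1 − α)(n + δ).
λ = (1 − 0.3) × 0.130 = 0.7 × 0.130 = 0.0910
Half-life = ln 2 / λ = 0.6931 / 0.0910 ≈ 7.62 years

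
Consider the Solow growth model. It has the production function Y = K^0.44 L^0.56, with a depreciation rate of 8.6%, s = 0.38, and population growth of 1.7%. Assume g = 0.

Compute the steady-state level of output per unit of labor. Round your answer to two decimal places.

Steady state requires s·f(k) = (n + δ)·k, i.e. s·k^α = (n + δ)·k.
Dividing both sides by k: k^(1−α) = s / (n + δ).
k^0.56 = 0.38 / (0.017 + 0.086) = 0.38 / 0.103 = 3.6893
k* = 3.6893^(1/0.56) ≈ 10.2896
y* = (k*)^α = 10.2896^0.44 ≈ 2.7890

y* ≈ 2.79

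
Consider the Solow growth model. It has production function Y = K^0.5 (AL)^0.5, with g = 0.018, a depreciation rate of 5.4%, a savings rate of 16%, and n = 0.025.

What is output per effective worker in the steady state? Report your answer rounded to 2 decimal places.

y* ≈ 1.65

At the steady state, Δk = 0, so s·k^α = (n + g + δ)·k.
Rearranging, k^(1−α) = s / (n + g + δ).
k^0.5 = 0.16 / (0.025 + 0.018 + 0.054) = 0.16 / 0.097 = 1.6495
k* = 1.6495^(1/0.5) ≈ 2.7209
y* = (k*)^α = 2.7209^0.5 ≈ 1.6495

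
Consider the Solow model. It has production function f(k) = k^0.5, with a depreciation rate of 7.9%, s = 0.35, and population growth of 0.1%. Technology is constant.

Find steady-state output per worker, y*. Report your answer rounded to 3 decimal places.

y* = 4.375

At the steady state, Δk = 0, so s·k^α = (n + δ)·k.
Rearranging, k^(1−α) = s / (n + δ).
k^0.5 = 0.35 / (0.001 + 0.079) = 0.35 / 0.080 = 4.3750
k* = 4.3750^(1/0.5) ≈ 19.1406
y* = (k*)^α = 19.1406^0.5 ≈ 4.3750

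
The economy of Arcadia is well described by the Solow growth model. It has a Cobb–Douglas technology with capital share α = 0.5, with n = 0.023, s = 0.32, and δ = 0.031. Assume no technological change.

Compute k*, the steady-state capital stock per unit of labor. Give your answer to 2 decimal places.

k* ≈ 35.12

At the steady state, Δk = 0, so s·k^α = (n + δ)·k.
Dividing both sides by k: k^(1−α) = s / (n + δ).
k^0.5 = 0.32 / (0.023 + 0.031) = 0.32 / 0.054 = 5.9259
k* = 5.9259^(1/0.5) ≈ 35.1163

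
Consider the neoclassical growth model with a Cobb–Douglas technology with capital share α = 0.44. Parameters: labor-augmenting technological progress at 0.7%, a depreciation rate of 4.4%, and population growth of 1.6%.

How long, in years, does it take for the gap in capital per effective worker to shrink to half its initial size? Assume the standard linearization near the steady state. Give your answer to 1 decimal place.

about 18.5 years

Near the steady state the convergence rate is λ = (1 − α)(n + g + δ).
λ = (1 − 0.44) × 0.067 = 0.56 × 0.067 = 0.03752
Half-life = ln 2 / λ = 0.6931 / 0.03752 ≈ 18.47 years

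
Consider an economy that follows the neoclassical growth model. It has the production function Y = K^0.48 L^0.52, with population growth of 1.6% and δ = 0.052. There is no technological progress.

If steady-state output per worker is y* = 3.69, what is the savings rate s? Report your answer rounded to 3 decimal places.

In steady state, investment equals break-even investment: s·k^α = (n + δ)·k.
Since y* = [s/(n + δ)]^(α/(1−α)), we have s/(n + δ) = (y*)^((1−α)/α) = 3.69^1.0833 = 4.1140.
Therefore s = 4.1140 × (n + δ) = 4.1140 × 0.068 = 0.2798.

s ≈ 0.280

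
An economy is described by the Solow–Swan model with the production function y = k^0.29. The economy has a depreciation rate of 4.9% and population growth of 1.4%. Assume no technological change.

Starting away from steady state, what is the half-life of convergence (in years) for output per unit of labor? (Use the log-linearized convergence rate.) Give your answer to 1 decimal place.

half-life ≈ 15.5 years

Near the steady state the convergence rate is λ = (1 − α)(n + δ).
λ = (1 − 0.29) × 0.063 = 0.71 × 0.063 = 0.04473
Half-life = ln 2 / λ = 0.6931 / 0.04473 ≈ 15.50 years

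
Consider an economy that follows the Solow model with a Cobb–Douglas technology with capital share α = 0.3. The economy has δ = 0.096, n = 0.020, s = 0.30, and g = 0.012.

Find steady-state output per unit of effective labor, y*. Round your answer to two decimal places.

y* ≈ 1.44

Steady state requires s·f(k) = (n + g + δ)·k, i.e. s·k^α = (n + g + δ)·k.
Rearranging, k^(1−α) = s / (n + g + δ).
k^0.7 = 0.30 / (0.020 + 0.012 + 0.096) = 0.30 / 0.128 = 2.3438
k* = 2.3438^(1/0.7) ≈ 3.3764
y* = (k*)^α = 3.3764^0.3 ≈ 1.4406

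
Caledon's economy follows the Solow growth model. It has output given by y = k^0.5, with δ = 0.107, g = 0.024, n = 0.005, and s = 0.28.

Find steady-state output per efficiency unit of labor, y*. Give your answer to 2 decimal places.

y* = 2.06

Steady state requires s·f(k) = (n + g + δ)·k, i.e. s·k^α = (n + g + δ)·k.
Rearranging, k^(1−α) = s / (n + g + δ).
k^0.5 = 0.28 / (0.005 + 0.024 + 0.107) = 0.28 / 0.136 = 2.0588
k* = 2.0588^(1/0.5) ≈ 4.2387
y* = (k*)^α = 4.2387^0.5 ≈ 2.0588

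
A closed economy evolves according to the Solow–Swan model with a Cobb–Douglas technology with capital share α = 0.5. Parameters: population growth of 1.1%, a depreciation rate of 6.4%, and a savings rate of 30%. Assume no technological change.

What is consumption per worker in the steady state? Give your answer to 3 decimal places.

c* = 2.800

At the steady state, Δk = 0, so s·k^α = (n + δ)·k.
Rearranging, k^(1−α) = s / (n + δ).
k^0.5 = 0.30 / (0.011 + 0.064) = 0.30 / 0.075 = 4.0000
k* = 4.0000^(1/0.5) ≈ 16.0000
y* = (k*)^α = 16.0000^0.5 ≈ 4.0000
c* = (1 − s)·y* = (1 − 0.30) × 4.0000 ≈ 2.8000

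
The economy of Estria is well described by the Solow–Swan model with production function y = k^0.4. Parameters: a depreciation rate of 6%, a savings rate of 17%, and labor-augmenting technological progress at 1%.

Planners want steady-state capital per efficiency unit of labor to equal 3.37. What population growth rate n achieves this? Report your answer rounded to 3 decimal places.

In steady state, investment equals break-even investment: s·k^α = (n + g + δ)·k.
So s / (n + g + δ) = (k*)^(1−α) = 3.37^0.6 = 2.0729.
Therefore n + g + δ = s / 2.0729 = 0.17 / 2.0729 = 0.0820, so n = 0.0820 − 0.070 = 0.0120.

n ≈ 0.012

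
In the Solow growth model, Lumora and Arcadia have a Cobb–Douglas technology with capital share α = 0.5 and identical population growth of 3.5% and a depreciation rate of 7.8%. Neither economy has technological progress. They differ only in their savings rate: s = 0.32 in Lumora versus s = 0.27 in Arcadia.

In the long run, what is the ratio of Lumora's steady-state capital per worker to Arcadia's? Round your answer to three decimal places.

Steady-state k* = [s/(n + δ)]^(1/(1−α)), so the ratio is [ (s_L/(n + δ)_L) / (s_A/(n + δ)_A) ]^2.
s_L/(n + δ)_L = 0.32/0.113 = 2.8319; s_A/(n + δ)_A = 0.27/0.113 = 2.3894.
Ratio = (2.8319/2.3894)^2 = 1.1852^2 ≈ 1.4047

ratio ≈ 1.405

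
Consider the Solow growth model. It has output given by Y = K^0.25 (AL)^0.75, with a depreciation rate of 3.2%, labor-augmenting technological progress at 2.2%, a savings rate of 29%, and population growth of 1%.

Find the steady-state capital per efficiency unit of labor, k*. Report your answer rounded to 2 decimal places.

k* = 7.50

In steady state, investment equals break-even investment: s·k^α = (n + g + δ)·k.
Dividing both sides by k: k^(1−α) = s / (n + g + δ).
k^0.75 = 0.29 / (0.010 + 0.022 + 0.032) = 0.29 / 0.064 = 4.5313
k* = 4.5313^(1/0.75) ≈ 7.4983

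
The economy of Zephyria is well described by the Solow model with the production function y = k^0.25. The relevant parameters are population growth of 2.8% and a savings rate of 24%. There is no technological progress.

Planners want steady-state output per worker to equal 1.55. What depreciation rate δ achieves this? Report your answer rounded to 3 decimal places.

δ ≈ 0.036

Steady state requires s·f(k) = (n + δ)·k, i.e. s·k^α = (n + δ)·k.
Since y* = [s/(n + δ)]^(α/(1−α)), we have s/(n + δ) = (y*)^((1−α)/α) = 1.55^3 = 3.7239.
Therefore n + δ = s / 3.7239 = 0.24 / 3.7239 = 0.0644, so δ = 0.0644 − 0.028 = 0.0364.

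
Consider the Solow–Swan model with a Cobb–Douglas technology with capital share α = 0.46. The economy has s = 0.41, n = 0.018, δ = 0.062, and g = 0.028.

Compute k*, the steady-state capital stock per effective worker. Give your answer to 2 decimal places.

k* ≈ 11.83

At the steady state, Δk = 0, so s·k^α = (n + g + δ)·k.
Dividing both sides by k: k^(1−α) = s / (n + g + δ).
k^0.54 = 0.41 / (0.018 + 0.028 + 0.062) = 0.41 / 0.108 = 3.7963
k* = 3.7963^(1/0.54) ≈ 11.8274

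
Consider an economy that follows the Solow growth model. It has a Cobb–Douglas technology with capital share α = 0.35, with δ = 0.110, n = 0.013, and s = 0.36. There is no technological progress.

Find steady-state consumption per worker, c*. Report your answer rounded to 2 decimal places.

At the steady state, Δk = 0, so s·k^α = (n + δ)·k.
Dividing both sides by k: k^(1−α) = s / (n + δ).
k^0.65 = 0.36 / (0.013 + 0.110) = 0.36 / 0.123 = 2.9268
k* = 2.9268^(1/0.65) ≈ 5.2183
y* = (k*)^α = 5.2183^0.35 ≈ 1.7829
c* = (1 − s)·y* = (1 − 0.36) × 1.7829 ≈ 1.1411

c* ≈ 1.14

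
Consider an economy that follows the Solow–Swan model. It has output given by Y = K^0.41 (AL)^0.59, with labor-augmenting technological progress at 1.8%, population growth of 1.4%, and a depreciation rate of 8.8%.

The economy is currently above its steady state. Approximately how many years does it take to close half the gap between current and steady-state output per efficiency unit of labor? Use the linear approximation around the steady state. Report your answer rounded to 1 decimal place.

Near the steady state the convergence rate is λ = (1 − α)(n + g + δ).
λ = (1 − 0.41) × 0.120 = 0.59 × 0.120 = 0.0708
Half-life = ln 2 / λ = 0.6931 / 0.0708 ≈ 9.79 years

about 9.8 years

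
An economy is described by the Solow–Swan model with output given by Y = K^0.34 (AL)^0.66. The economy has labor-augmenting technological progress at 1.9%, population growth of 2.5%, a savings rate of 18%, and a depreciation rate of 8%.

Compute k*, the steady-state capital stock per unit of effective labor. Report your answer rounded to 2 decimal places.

k* = 1.76

In steady state, investment equals break-even investment: s·k^α = (n + g + δ)·k.
Dividing both sides by k: k^(1−α) = s / (n + g + δ).
k^0.66 = 0.18 / (0.025 + 0.019 + 0.080) = 0.18 / 0.124 = 1.4516
k* = 1.4516^(1/0.66) ≈ 1.7588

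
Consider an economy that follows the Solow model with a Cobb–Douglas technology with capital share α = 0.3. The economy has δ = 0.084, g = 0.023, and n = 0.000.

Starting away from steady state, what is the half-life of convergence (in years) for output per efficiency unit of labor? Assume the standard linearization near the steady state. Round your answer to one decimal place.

t_½ ≈ 9.3 years

Near the steady state the convergence rate is λ = (1 − α)(n + g + δ).
λ = (1 − 0.3) × 0.107 = 0.7 × 0.107 = 0.0749
Half-life = ln 2 / λ = 0.6931 / 0.0749 ≈ 9.25 years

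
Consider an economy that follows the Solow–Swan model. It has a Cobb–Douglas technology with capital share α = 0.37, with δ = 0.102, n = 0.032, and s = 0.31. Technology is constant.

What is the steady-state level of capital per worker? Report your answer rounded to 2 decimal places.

Steady state requires s·f(k) = (n + δ)·k, i.e. s·k^α = (n + δ)·k.
Rearranging, k^(1−α) = s / (n + δ).
k^0.63 = 0.31 / (0.032 + 0.102) = 0.31 / 0.134 = 2.3134
k* = 2.3134^(1/0.63) ≈ 3.7860

k* = 3.79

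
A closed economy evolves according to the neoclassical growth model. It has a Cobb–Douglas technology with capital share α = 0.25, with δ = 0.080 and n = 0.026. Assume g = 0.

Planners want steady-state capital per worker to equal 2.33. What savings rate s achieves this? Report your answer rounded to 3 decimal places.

Steady state requires s·f(k) = (n + δ)·k, i.e. s·k^α = (n + δ)·k.
So s / (n + δ) = (k*)^(1−α) = 2.33^0.75 = 1.8859.
Therefore s = 1.8859 × (n + δ) = 1.8859 × 0.106 = 0.1999.

s ≈ 0.200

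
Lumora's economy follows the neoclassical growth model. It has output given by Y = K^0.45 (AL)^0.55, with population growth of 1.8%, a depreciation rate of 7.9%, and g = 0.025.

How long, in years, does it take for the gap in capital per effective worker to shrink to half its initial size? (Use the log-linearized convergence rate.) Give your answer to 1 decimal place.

Near the steady state the convergence rate is λ = (1 − α)(n + g + δ).
λ = (1 − 0.45) × 0.122 = 0.55 × 0.122 = 0.0671
Half-life = ln 2 / λ = 0.6931 / 0.0671 ≈ 10.33 years

half-life ≈ 10.3 years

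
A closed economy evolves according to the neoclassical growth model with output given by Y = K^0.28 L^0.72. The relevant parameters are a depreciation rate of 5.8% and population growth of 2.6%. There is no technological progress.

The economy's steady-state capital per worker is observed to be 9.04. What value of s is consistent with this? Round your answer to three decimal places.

In steady state, investment equals break-even investment: s·k^α = (n + δ)·k.
So s / (n + δ) = (k*)^(1−α) = 9.04^0.72 = 4.8802.
Therefore s = 4.8802 × (n + δ) = 4.8802 × 0.084 = 0.4099.

s ≈ 0.410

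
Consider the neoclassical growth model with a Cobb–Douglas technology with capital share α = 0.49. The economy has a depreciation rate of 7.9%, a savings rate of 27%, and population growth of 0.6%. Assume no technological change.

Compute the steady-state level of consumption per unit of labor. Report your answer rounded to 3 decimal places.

c* ≈ 2.216

At the steady state, Δk = 0, so s·k^α = (n + δ)·k.
Dividing both sides by k: k^(1−α) = s / (n + δ).
k^0.51 = 0.27 / (0.006 + 0.079) = 0.27 / 0.085 = 3.1765
k* = 3.1765^(1/0.51) ≈ 9.6430
y* = (k*)^α = 9.6430^0.49 ≈ 3.0357
c* = (1 − s)·y* = (1 − 0.27) × 3.0357 ≈ 2.2161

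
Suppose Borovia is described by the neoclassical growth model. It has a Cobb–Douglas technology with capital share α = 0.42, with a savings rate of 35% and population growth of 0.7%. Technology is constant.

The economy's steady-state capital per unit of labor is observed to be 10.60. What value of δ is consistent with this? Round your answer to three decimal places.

In steady state, investment equals break-even investment: s·k^α = (n + δ)·k.
So s / (n + δ) = (k*)^(1−α) = 10.60^0.58 = 3.9326.
Therefore n + δ = s / 3.9326 = 0.35 / 3.9326 = 0.0890, so δ = 0.0890 − 0.007 = 0.0820.

δ ≈ 0.082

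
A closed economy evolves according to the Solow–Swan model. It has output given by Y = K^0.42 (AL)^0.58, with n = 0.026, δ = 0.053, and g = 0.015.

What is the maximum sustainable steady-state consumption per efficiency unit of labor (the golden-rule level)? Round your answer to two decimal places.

c_gold ≈ 1.71

At the golden rule, f'(k) = n + g + δ, so α·k^(α−1) = n + g + δ and k_gold = (α/(n + g + δ))^(1/(1−α)).
k_gold = (0.42/0.094)^(1/0.58) = 4.4681^1.7241 ≈ 13.2092
c_gold = f(k_gold) − (n + g + δ)·k_gold = 2.9564 − 0.094×13.2092 ≈ 1.7147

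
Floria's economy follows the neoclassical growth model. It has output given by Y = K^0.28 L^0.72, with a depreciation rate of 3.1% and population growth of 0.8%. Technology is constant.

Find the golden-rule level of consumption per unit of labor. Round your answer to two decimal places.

c_gold ≈ 1.55

At the golden rule, f'(k) = n + δ, so α·k^(α−1) = n + δ and k_gold = (α/(n + δ))^(1/(1−α)).
k_gold = (0.28/0.039)^(1/0.72) = 7.1795^1.3889 ≈ 15.4536
c_gold = f(k_gold) − (n + δ)·k_gold = 2.1524 − 0.039×15.4536 ≈ 1.5497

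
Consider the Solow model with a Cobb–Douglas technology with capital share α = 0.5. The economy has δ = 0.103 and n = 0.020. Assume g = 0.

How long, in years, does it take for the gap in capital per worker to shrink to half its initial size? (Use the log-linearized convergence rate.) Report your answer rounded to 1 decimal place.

half-life ≈ 11.3 years

Near the steady state the convergence rate is λ = (1 − α)(n + δ).
λ = (1 − 0.5) × 0.123 = 0.5 × 0.123 = 0.0615
Half-life = ln 2 / λ = 0.6931 / 0.0615 ≈ 11.27 years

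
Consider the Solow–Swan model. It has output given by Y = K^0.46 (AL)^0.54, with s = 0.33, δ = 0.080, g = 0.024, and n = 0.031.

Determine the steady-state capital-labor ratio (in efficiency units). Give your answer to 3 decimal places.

k* ≈ 5.234

Steady state requires s·f(k) = (n + g + δ)·k, i.e. s·k^α = (n + g + δ)·k.
Rearranging, k^(1−α) = s / (n + g + δ).
k^0.54 = 0.33 / (0.031 + 0.024 + 0.080) = 0.33 / 0.135 = 2.4444
k* = 2.4444^(1/0.54) ≈ 5.2340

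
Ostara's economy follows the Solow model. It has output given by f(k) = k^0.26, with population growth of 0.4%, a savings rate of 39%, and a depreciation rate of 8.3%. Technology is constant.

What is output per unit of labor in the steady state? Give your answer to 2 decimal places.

y* ≈ 1.69

At the steady state, Δk = 0, so s·k^α = (n + δ)·k.
Dividing both sides by k: k^(1−α) = s / (n + δ).
k^0.74 = 0.39 / (0.004 + 0.083) = 0.39 / 0.087 = 4.4828
k* = 4.4828^(1/0.74) ≈ 7.5940
y* = (k*)^α = 7.5940^0.26 ≈ 1.6940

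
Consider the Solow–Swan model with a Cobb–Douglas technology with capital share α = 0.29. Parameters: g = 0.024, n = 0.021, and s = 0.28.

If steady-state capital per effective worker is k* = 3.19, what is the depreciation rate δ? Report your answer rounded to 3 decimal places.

At the steady state, Δk = 0, so s·k^α = (n + g + δ)·k.
So s / (n + g + δ) = (k*)^(1−α) = 3.19^0.71 = 2.2787.
Therefore n + g + δ = s / 2.2787 = 0.28 / 2.2787 = 0.1229, so δ = 0.1229 − 0.045 = 0.0779.

δ ≈ 0.078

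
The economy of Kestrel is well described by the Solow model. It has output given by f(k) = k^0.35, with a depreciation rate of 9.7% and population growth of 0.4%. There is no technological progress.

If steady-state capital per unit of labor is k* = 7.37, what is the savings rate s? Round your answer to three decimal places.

s ≈ 0.370

Steady state requires s·f(k) = (n + δ)·k, i.e. s·k^α = (n + δ)·k.
So s / (n + δ) = (k*)^(1−α) = 7.37^0.65 = 3.6631.
Therefore s = 3.6631 × (n + δ) = 3.6631 × 0.101 = 0.3700.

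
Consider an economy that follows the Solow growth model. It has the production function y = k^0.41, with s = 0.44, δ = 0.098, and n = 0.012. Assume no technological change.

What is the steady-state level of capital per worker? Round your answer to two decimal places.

Steady state requires s·f(k) = (n + δ)·k, i.e. s·k^α = (n + δ)·k.
Rearranging, k^(1−α) = s / (n + δ).
k^0.59 = 0.44 / (0.012 + 0.098) = 0.44 / 0.110 = 4.0000
k* = 4.0000^(1/0.59) ≈ 10.4819

k* = 10.48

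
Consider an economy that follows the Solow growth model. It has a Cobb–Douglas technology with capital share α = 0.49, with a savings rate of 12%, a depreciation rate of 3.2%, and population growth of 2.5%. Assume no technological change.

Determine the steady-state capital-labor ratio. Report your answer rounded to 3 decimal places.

k* = 4.305

Steady state requires s·f(k) = (n + δ)·k, i.e. s·k^α = (n + δ)·k.
Dividing both sides by k: k^(1−α) = s / (n + δ).
k^0.51 = 0.12 / (0.025 + 0.032) = 0.12 / 0.057 = 2.1053
k* = 2.1053^(1/0.51) ≈ 4.3048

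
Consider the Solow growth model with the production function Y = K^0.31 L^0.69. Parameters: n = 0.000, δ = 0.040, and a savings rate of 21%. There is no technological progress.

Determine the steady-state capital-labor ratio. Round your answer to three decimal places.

At the steady state, Δk = 0, so s·k^α = (n + δ)·k.
Dividing both sides by k: k^(1−α) = s / (n + δ).
k^0.69 = 0.21 / (0.000 + 0.040) = 0.21 / 0.040 = 5.2500
k* = 5.2500^(1/0.69) ≈ 11.0588

k* = 11.059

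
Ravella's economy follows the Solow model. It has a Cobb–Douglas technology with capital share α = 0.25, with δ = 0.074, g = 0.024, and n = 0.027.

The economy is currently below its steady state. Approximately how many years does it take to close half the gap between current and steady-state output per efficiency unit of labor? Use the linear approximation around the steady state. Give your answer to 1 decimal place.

Near the steady state the convergence rate is λ = (1 − α)(n + g + δ).
λ = (1 − 0.25) × 0.125 = 0.75 × 0.125 = 0.09375
Half-life = ln 2 / λ = 0.6931 / 0.09375 ≈ 7.39 years

about 7.4 years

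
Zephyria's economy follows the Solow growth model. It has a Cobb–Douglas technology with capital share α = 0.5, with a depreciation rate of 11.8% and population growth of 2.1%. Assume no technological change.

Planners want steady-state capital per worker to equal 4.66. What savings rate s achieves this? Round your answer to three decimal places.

s ≈ 0.300

At the steady state, Δk = 0, so s·k^α = (n + δ)·k.
So s / (n + δ) = (k*)^(1−α) = 4.66^0.5 = 2.1587.
Therefore s = 2.1587 × (n + δ) = 2.1587 × 0.139 = 0.3001.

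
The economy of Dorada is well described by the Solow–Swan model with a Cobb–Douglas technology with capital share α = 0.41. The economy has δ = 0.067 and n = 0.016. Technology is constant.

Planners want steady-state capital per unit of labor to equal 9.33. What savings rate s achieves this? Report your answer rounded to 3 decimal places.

In steady state, investment equals break-even investment: s·k^α = (n + δ)·k.
So s / (n + δ) = (k*)^(1−α) = 9.33^0.59 = 3.7345.
Therefore s = 3.7345 × (n + δ) = 3.7345 × 0.083 = 0.3100.

s ≈ 0.310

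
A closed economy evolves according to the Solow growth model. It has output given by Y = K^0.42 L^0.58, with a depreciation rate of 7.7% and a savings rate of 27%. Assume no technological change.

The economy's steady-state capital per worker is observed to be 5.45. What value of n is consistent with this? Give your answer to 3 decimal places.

n ≈ 0.024

At the steady state, Δk = 0, so s·k^α = (n + δ)·k.
So s / (n + δ) = (k*)^(1−α) = 5.45^0.58 = 2.6737.
Therefore n + δ = s / 2.6737 = 0.27 / 2.6737 = 0.1010, so n = 0.1010 − 0.077 = 0.0240.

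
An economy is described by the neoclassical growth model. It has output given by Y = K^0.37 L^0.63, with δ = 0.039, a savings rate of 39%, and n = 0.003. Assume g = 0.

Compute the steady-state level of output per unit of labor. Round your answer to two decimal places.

y* ≈ 3.70

Steady state requires s·f(k) = (n + δ)·k, i.e. s·k^α = (n + δ)·k.
Dividing both sides by k: k^(1−α) = s / (n + δ).
k^0.63 = 0.39 / (0.003 + 0.039) = 0.39 / 0.042 = 9.2857
k* = 9.2857^(1/0.63) ≈ 34.3727
y* = (k*)^α = 34.3727^0.37 ≈ 3.7017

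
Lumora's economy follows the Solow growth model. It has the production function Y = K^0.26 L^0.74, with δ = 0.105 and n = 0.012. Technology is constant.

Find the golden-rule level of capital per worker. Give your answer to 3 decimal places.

The golden rule sets f'(k) = n + δ, i.e. α·k^(α−1) = n + δ.
So k^(1−α) = α / (n + δ) = 0.26 / 0.117 = 2.2222.
k_gold = 2.2222^(1/0.74) ≈ 2.9419

k_gold ≈ 2.942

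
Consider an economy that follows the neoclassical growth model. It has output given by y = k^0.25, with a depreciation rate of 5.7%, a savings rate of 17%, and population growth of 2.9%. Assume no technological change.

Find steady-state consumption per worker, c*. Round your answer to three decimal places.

c* = 1.042

Steady state requires s·f(k) = (n + δ)·k, i.e. s·k^α = (n + δ)·k.
Rearranging, k^(1−α) = s / (n + δ).
k^0.75 = 0.17 / (0.029 + 0.057) = 0.17 / 0.086 = 1.9767
k* = 1.9767^(1/0.75) ≈ 2.4808
y* = (k*)^α = 2.4808^0.25 ≈ 1.2550
c* = (1 − s)·y* = (1 − 0.17) × 1.2550 ≈ 1.0417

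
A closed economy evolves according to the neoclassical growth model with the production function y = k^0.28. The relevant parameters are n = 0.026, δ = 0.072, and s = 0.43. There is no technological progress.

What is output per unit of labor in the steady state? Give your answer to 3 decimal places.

y* ≈ 1.777

In steady state, investment equals break-even investment: s·k^α = (n + δ)·k.
Rearranging, k^(1−α) = s / (n + δ).
k^0.72 = 0.43 / (0.026 + 0.072) = 0.43 / 0.098 = 4.3878
k* = 4.3878^(1/0.72) ≈ 7.7985
y* = (k*)^α = 7.7985^0.28 ≈ 1.7773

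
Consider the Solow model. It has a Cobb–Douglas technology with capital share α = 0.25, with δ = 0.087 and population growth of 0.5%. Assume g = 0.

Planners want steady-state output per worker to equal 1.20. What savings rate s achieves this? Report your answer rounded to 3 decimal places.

s ≈ 0.159

In steady state, investment equals break-even investment: s·k^α = (n + δ)·k.
Since y* = [s/(n + δ)]^(α/(1−α)), we have s/(n + δ) = (y*)^((1−α)/α) = 1.20^3 = 1.7280.
Therefore s = 1.7280 × (n + δ) = 1.7280 × 0.092 = 0.1590.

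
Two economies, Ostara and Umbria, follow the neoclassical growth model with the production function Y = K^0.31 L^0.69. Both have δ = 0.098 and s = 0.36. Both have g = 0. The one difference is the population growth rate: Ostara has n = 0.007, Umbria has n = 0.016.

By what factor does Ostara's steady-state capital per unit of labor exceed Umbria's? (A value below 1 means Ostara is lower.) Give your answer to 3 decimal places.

ratio ≈ 1.127

Steady-state k* = [s/(n + δ)]^(1/(1−α)), so the ratio is [ (s_O/(n + δ)_O) / (s_U/(n + δ)_U) ]^1.4493.
s_O/(n + δ)_O = 0.36/0.105 = 3.4286; s_U/(n + δ)_U = 0.36/0.114 = 3.1579.
Ratio = (3.4286/3.1579)^1.4493 = 1.0857^1.4493 ≈ 1.1266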